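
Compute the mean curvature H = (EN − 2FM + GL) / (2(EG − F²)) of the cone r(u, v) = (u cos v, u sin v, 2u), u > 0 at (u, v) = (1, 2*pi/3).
H = sqrt(5)/5

With E = 5, F = 0, G = u^2, L = 0, M = 0, N = 2*sqrt(5)*u^2/(5*Abs(u)), assemble
  H = (EN − 2FM + GL) / (2(EG − F²)) = sqrt(5)/(5*Abs(u)).
At (u, v) = (1, 2*pi/3): H = sqrt(5)/5.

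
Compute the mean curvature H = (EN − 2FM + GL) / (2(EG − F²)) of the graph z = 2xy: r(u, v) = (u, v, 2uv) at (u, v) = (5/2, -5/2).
H = 50*sqrt(51)/2601

With E = 4*v^2 + 1, F = 4*u*v, G = 4*u^2 + 1, L = 0, M = 2/sqrt(4*u^2 + 4*v^2 + 1), N = 0, assemble
  H = (EN − 2FM + GL) / (2(EG − F²)) = -8*u*v/(4*u^2 + 4*v^2 + 1)^(3/2).
At (u, v) = (5/2, -5/2): H = 50*sqrt(51)/2601.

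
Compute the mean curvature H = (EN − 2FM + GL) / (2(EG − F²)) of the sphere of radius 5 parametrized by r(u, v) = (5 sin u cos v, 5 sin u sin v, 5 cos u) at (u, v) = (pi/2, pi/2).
H = -1/5

With E = 25, F = 0, G = 25*sin(u)^2, L = -5*sin(u)/Abs(sin(u)), M = 0, N = -5*sin(u)^3/Abs(sin(u)), assemble
  H = (EN − 2FM + GL) / (2(EG − F²)) = -sin(u)/(5*Abs(sin(u))).
At (u, v) = (pi/2, pi/2): H = -1/5.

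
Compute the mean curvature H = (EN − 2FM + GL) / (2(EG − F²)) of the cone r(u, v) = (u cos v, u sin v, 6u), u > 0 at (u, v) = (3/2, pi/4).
H = 2*sqrt(37)/37

With E = 37, F = 0, G = u^2, L = 0, M = 0, N = 6*sqrt(37)*u^2/(37*Abs(u)), assemble
  H = (EN − 2FM + GL) / (2(EG − F²)) = 3*sqrt(37)/(37*Abs(u)).
At (u, v) = (3/2, pi/4): H = 2*sqrt(37)/37.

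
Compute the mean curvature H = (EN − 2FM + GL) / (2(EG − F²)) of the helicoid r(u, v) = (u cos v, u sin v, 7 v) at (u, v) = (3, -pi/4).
H = 0

With E = 1, F = 0, G = u^2 + 49, L = 0, M = -7/sqrt(u^2 + 49), N = 0, assemble
  H = (EN − 2FM + GL) / (2(EG − F²)) = 0.
At (u, v) = (3, -pi/4): H = 0.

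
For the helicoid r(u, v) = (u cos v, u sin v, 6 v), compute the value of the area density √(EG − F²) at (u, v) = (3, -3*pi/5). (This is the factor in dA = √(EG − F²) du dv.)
√(EG − F²)|_{(3, -3*pi/5)} = 3*sqrt(5)

E = 1, F = 0, G = u^2 + 36, so EG − F² = u^2 + 36. Taking the positive square root: √(EG − F²) = sqrt(u^2 + 36). At (u, v) = (3, -3*pi/5): 3*sqrt(5).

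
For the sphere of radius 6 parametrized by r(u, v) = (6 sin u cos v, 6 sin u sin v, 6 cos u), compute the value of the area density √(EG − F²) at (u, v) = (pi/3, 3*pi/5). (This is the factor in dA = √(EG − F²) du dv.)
√(EG − F²)|_{(pi/3, 3*pi/5)} = 18*sqrt(3)

E = 36, F = 0, G = 36*sin(u)^2, so EG − F² = 1296*sin(u)^2. Taking the positive square root: √(EG − F²) = 36*Abs(sin(u)). At (u, v) = (pi/3, 3*pi/5): 18*sqrt(3).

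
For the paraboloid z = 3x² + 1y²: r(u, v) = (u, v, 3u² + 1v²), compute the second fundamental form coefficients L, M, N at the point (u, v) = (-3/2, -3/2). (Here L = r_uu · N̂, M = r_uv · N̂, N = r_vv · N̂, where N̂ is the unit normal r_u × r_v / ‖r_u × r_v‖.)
L = 6*sqrt(91)/91;  M = 0;  N = 2*sqrt(91)/91

Compute the unit normal N̂(u, v) = (-6*u/sqrt(36*u^2 + 4*v^2 + 1), -2*v/sqrt(36*u^2 + 4*v^2 + 1), 1/sqrt(36*u^2 + 4*v^2 + 1)), and the second partials r_uu, r_uv, r_vv. Take dot products:
  L(u, v) = r_uu · N̂ = 6/sqrt(36*u^2 + 4*v^2 + 1),
  M(u, v) = r_uv · N̂ = 0,
  N(u, v) = r_vv · N̂ = 2/sqrt(36*u^2 + 4*v^2 + 1).
Evaluating at (u, v) = (-3/2, -3/2):
  L = 6*sqrt(91)/91, M = 0, N = 2*sqrt(91)/91.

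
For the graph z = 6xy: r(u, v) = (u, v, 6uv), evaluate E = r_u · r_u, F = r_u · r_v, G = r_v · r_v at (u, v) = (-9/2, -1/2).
E = 10;  F = 81;  G = 730

Partials: r_u = (1, 0, 6*v), r_v = (0, 1, 6*u). As functions of (u, v):
  E = r_u · r_u = 36*v^2 + 1,
  F = r_u · r_v = 36*u*v,
  G = r_v · r_v = 36*u^2 + 1.
Evaluating at (u, v) = (-9/2, -1/2): E = 10, F = 81, G = 730.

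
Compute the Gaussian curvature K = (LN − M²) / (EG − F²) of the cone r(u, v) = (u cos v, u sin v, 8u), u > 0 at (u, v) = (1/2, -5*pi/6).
K = 0

Coefficients of the first fundamental form: E = 65, F = 0, G = u^2.
Coefficients of the second fundamental form: L = 0, M = 0, N = 8*sqrt(65)*u^2/(65*Abs(u)).
Assemble K = (LN − M²)/(EG − F²) = 0. At (u, v) = (1/2, -5*pi/6): K = 0.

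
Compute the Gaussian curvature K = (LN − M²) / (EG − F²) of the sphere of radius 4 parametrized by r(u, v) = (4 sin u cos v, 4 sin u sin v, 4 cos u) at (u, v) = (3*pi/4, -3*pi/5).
K = 1/16

Coefficients of the first fundamental form: E = 16, F = 0, G = 16*sin(u)^2.
Coefficients of the second fundamental form: L = -4*sin(u)/Abs(sin(u)), M = 0, N = -4*sin(u)^3/Abs(sin(u)).
Assemble K = (LN − M²)/(EG − F²) = 1/16. At (u, v) = (3*pi/4, -3*pi/5): K = 1/16.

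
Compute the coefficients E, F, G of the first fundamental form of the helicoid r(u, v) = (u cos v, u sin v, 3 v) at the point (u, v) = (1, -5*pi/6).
E = 1;  F = 0;  G = 10

Partials: r_u = (cos(v), sin(v), 0), r_v = (-u*sin(v), u*cos(v), 3). As functions of (u, v):
  E = r_u · r_u = 1,
  F = r_u · r_v = 0,
  G = r_v · r_v = u^2 + 9.
Evaluating at (u, v) = (1, -5*pi/6): E = 1, F = 0, G = 10.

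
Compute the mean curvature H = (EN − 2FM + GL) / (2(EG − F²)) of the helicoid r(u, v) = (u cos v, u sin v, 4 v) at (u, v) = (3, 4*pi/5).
H = 0

With E = 1, F = 0, G = u^2 + 16, L = 0, M = -4/sqrt(u^2 + 16), N = 0, assemble
  H = (EN − 2FM + GL) / (2(EG − F²)) = 0.
At (u, v) = (3, 4*pi/5): H = 0.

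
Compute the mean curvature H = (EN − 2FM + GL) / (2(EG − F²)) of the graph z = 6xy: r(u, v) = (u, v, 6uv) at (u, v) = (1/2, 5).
H = -27*sqrt(910)/41405

With E = 36*v^2 + 1, F = 36*u*v, G = 36*u^2 + 1, L = 0, M = 6/sqrt(36*u^2 + 36*v^2 + 1), N = 0, assemble
  H = (EN − 2FM + GL) / (2(EG − F²)) = -216*u*v/(36*u^2 + 36*v^2 + 1)^(3/2).
At (u, v) = (1/2, 5): H = -27*sqrt(910)/41405.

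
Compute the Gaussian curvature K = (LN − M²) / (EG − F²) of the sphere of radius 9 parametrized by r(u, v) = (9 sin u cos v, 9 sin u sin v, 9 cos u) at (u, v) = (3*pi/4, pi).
K = 1/81

Coefficients of the first fundamental form: E = 81, F = 0, G = 81*sin(u)^2.
Coefficients of the second fundamental form: L = -9*sin(u)/Abs(sin(u)), M = 0, N = -9*sin(u)^3/Abs(sin(u)).
Assemble K = (LN − M²)/(EG − F²) = 1/81. At (u, v) = (3*pi/4, pi): K = 1/81.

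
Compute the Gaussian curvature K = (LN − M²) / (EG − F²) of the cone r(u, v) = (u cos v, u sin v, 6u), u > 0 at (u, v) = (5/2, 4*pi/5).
K = 0

Coefficients of the first fundamental form: E = 37, F = 0, G = u^2.
Coefficients of the second fundamental form: L = 0, M = 0, N = 6*sqrt(37)*u^2/(37*Abs(u)).
Assemble K = (LN − M²)/(EG − F²) = 0. At (u, v) = (5/2, 4*pi/5): K = 0.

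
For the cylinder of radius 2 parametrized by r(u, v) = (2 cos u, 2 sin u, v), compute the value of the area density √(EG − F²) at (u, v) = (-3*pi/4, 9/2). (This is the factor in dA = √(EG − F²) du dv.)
√(EG − F²)|_{(-3*pi/4, 9/2)} = 2

E = 4, F = 0, G = 1, so EG − F² = 4. Taking the positive square root: √(EG − F²) = 2. At (u, v) = (-3*pi/4, 9/2): 2.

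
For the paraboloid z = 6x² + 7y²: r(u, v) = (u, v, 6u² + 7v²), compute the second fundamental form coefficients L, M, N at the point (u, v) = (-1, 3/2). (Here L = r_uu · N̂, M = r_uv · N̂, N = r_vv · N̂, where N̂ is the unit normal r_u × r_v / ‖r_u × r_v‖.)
L = 6*sqrt(586)/293;  M = 0;  N = 7*sqrt(586)/293

Compute the unit normal N̂(u, v) = (-12*u/sqrt(144*u^2 + 196*v^2 + 1), -14*v/sqrt(144*u^2 + 196*v^2 + 1), 1/sqrt(144*u^2 + 196*v^2 + 1)), and the second partials r_uu, r_uv, r_vv. Take dot products:
  L(u, v) = r_uu · N̂ = 12/sqrt(144*u^2 + 196*v^2 + 1),
  M(u, v) = r_uv · N̂ = 0,
  N(u, v) = r_vv · N̂ = 14/sqrt(144*u^2 + 196*v^2 + 1).
Evaluating at (u, v) = (-1, 3/2):
  L = 6*sqrt(586)/293, M = 0, N = 7*sqrt(586)/293.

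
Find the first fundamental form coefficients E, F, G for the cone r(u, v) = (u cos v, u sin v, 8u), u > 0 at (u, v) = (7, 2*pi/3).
E = 65;  F = 0;  G = 49

Partials: r_u = (cos(v), sin(v), 8), r_v = (-u*sin(v), u*cos(v), 0). As functions of (u, v):
  E = r_u · r_u = 65,
  F = r_u · r_v = 0,
  G = r_v · r_v = u^2.
Evaluating at (u, v) = (7, 2*pi/3): E = 65, F = 0, G = 49.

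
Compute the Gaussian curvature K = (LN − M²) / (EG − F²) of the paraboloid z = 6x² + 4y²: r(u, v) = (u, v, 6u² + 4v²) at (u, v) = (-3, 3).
K = 96/3508129

Coefficients of the first fundamental form: E = 144*u^2 + 1, F = 96*u*v, G = 64*v^2 + 1.
Coefficients of the second fundamental form: L = 12/sqrt(144*u^2 + 64*v^2 + 1), M = 0, N = 8/sqrt(144*u^2 + 64*v^2 + 1).
Assemble K = (LN − M²)/(EG − F²) = 96/(20736*u^4 + 18432*u^2*v^2 + 288*u^2 + 4096*v^4 + 128*v^2 + 1). At (u, v) = (-3, 3): K = 96/3508129.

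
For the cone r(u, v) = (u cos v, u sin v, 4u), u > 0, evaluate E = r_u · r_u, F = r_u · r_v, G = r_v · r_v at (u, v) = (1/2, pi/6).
E = 17;  F = 0;  G = 1/4

Partials: r_u = (cos(v), sin(v), 4), r_v = (-u*sin(v), u*cos(v), 0). As functions of (u, v):
  E = r_u · r_u = 17,
  F = r_u · r_v = 0,
  G = r_v · r_v = u^2.
Evaluating at (u, v) = (1/2, pi/6): E = 17, F = 0, G = 1/4.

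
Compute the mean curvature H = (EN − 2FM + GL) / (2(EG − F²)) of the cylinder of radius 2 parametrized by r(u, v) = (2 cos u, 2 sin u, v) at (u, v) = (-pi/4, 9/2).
H = -1/4

With E = 4, F = 0, G = 1, L = -2, M = 0, N = 0, assemble
  H = (EN − 2FM + GL) / (2(EG − F²)) = -1/4.
At (u, v) = (-pi/4, 9/2): H = -1/4.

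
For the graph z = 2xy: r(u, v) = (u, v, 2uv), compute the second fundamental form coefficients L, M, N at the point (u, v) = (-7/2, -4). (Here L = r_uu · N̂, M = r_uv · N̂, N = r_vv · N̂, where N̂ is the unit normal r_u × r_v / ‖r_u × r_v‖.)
L = 0;  M = sqrt(114)/57;  N = 0

Compute the unit normal N̂(u, v) = (-2*v/sqrt(4*u^2 + 4*v^2 + 1), -2*u/sqrt(4*u^2 + 4*v^2 + 1), 1/sqrt(4*u^2 + 4*v^2 + 1)), and the second partials r_uu, r_uv, r_vv. Take dot products:
  L(u, v) = r_uu · N̂ = 0,
  M(u, v) = r_uv · N̂ = 2/sqrt(4*u^2 + 4*v^2 + 1),
  N(u, v) = r_vv · N̂ = 0.
Evaluating at (u, v) = (-7/2, -4):
  L = 0, M = sqrt(114)/57, N = 0.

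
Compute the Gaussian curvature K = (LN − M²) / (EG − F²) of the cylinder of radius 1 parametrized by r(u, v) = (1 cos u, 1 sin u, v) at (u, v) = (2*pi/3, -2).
K = 0

Coefficients of the first fundamental form: E = 1, F = 0, G = 1.
Coefficients of the second fundamental form: L = -1, M = 0, N = 0.
Assemble K = (LN − M²)/(EG − F²) = 0. At (u, v) = (2*pi/3, -2): K = 0.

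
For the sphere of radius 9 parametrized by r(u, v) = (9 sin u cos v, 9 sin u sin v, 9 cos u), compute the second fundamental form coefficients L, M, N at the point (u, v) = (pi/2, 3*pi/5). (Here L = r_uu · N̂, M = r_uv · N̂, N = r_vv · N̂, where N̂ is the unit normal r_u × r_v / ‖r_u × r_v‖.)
L = -9;  M = 0;  N = -9

Compute the unit normal N̂(u, v) = (sin(u)^2*cos(v)/Abs(sin(u)), sin(u)^2*sin(v)/Abs(sin(u)), sin(2*u)/(2*Abs(sin(u)))), and the second partials r_uu, r_uv, r_vv. Take dot products:
  L(u, v) = r_uu · N̂ = -9*sin(u)/Abs(sin(u)),
  M(u, v) = r_uv · N̂ = 0,
  N(u, v) = r_vv · N̂ = -9*sin(u)^3/Abs(sin(u)).
Evaluating at (u, v) = (pi/2, 3*pi/5):
  L = -9, M = 0, N = -9.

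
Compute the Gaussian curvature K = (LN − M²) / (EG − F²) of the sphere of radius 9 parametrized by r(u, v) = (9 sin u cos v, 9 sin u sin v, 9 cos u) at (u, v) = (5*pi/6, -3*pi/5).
K = 1/81

Coefficients of the first fundamental form: E = 81, F = 0, G = 81*sin(u)^2.
Coefficients of the second fundamental form: L = -9*sin(u)/Abs(sin(u)), M = 0, N = -9*sin(u)^3/Abs(sin(u)).
Assemble K = (LN − M²)/(EG − F²) = 1/81. At (u, v) = (5*pi/6, -3*pi/5): K = 1/81.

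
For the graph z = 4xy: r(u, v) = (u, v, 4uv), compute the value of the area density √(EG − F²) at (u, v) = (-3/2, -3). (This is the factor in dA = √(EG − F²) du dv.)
√(EG − F²)|_{(-3/2, -3)} = sqrt(181)

E = 16*v^2 + 1, F = 16*u*v, G = 16*u^2 + 1, so EG − F² = 16*u^2 + 16*v^2 + 1. Taking the positive square root: √(EG − F²) = sqrt(16*u^2 + 16*v^2 + 1). At (u, v) = (-3/2, -3): sqrt(181).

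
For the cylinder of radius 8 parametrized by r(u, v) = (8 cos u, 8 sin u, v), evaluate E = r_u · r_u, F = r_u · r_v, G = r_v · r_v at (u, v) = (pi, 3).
E = 64;  F = 0;  G = 1

Partials: r_u = (-8*sin(u), 8*cos(u), 0), r_v = (0, 0, 1). As functions of (u, v):
  E = r_u · r_u = 64,
  F = r_u · r_v = 0,
  G = r_v · r_v = 1.
Evaluating at (u, v) = (pi, 3): E = 64, F = 0, G = 1.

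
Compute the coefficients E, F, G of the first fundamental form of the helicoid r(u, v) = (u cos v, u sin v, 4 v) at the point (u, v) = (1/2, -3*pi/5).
E = 1;  F = 0;  G = 65/4

Partials: r_u = (cos(v), sin(v), 0), r_v = (-u*sin(v), u*cos(v), 4). As functions of (u, v):
  E = r_u · r_u = 1,
  F = r_u · r_v = 0,
  G = r_v · r_v = u^2 + 16.
Evaluating at (u, v) = (1/2, -3*pi/5): E = 1, F = 0, G = 65/4.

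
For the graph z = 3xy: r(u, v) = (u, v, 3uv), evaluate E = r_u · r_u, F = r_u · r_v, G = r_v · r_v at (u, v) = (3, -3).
E = 82;  F = -81;  G = 82

Partials: r_u = (1, 0, 3*v), r_v = (0, 1, 3*u). As functions of (u, v):
  E = r_u · r_u = 9*v^2 + 1,
  F = r_u · r_v = 9*u*v,
  G = r_v · r_v = 9*u^2 + 1.
Evaluating at (u, v) = (3, -3): E = 82, F = -81, G = 82.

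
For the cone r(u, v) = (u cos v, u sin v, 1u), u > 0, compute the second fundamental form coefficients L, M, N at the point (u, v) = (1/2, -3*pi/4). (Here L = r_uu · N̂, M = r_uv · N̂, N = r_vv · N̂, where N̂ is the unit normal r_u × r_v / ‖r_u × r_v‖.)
L = 0;  M = 0;  N = sqrt(2)/4

Compute the unit normal N̂(u, v) = (-sqrt(2)*u*cos(v)/(2*Abs(u)), -sqrt(2)*u*sin(v)/(2*Abs(u)), sqrt(2)*u/(2*Abs(u))), and the second partials r_uu, r_uv, r_vv. Take dot products:
  L(u, v) = r_uu · N̂ = 0,
  M(u, v) = r_uv · N̂ = 0,
  N(u, v) = r_vv · N̂ = sqrt(2)*u^2/(2*Abs(u)).
Evaluating at (u, v) = (1/2, -3*pi/4):
  L = 0, M = 0, N = sqrt(2)/4.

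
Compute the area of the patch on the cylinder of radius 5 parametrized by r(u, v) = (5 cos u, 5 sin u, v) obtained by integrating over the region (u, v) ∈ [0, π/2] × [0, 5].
Area = 25*pi/2

Area = ∫∫ √(EG − F²) du dv with √(EG − F²) = 5. Integrating over [0, π/2] × [0, 5] gives 25*pi/2.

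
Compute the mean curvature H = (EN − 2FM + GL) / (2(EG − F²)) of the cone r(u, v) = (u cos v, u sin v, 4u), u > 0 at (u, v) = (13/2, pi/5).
H = 4*sqrt(17)/221

With E = 17, F = 0, G = u^2, L = 0, M = 0, N = 4*sqrt(17)*u^2/(17*Abs(u)), assemble
  H = (EN − 2FM + GL) / (2(EG − F²)) = 2*sqrt(17)/(17*Abs(u)).
At (u, v) = (13/2, pi/5): H = 4*sqrt(17)/221.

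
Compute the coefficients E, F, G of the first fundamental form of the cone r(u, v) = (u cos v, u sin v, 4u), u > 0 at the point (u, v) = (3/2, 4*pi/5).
E = 17;  F = 0;  G = 9/4

Partials: r_u = (cos(v), sin(v), 4), r_v = (-u*sin(v), u*cos(v), 0). As functions of (u, v):
  E = r_u · r_u = 17,
  F = r_u · r_v = 0,
  G = r_v · r_v = u^2.
Evaluating at (u, v) = (3/2, 4*pi/5): E = 17, F = 0, G = 9/4.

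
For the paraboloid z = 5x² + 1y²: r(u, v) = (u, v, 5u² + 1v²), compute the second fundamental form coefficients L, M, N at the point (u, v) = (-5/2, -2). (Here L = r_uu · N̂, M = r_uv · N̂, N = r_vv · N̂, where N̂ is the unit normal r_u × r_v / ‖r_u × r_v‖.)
L = 5*sqrt(642)/321;  M = 0;  N = sqrt(642)/321

Compute the unit normal N̂(u, v) = (-10*u/sqrt(100*u^2 + 4*v^2 + 1), -2*v/sqrt(100*u^2 + 4*v^2 + 1), 1/sqrt(100*u^2 + 4*v^2 + 1)), and the second partials r_uu, r_uv, r_vv. Take dot products:
  L(u, v) = r_uu · N̂ = 10/sqrt(100*u^2 + 4*v^2 + 1),
  M(u, v) = r_uv · N̂ = 0,
  N(u, v) = r_vv · N̂ = 2/sqrt(100*u^2 + 4*v^2 + 1).
Evaluating at (u, v) = (-5/2, -2):
  L = 5*sqrt(642)/321, M = 0, N = sqrt(642)/321.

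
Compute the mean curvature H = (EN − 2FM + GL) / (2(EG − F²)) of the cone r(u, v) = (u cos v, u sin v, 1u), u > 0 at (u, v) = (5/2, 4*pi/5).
H = sqrt(2)/10

With E = 2, F = 0, G = u^2, L = 0, M = 0, N = sqrt(2)*u^2/(2*Abs(u)), assemble
  H = (EN − 2FM + GL) / (2(EG − F²)) = sqrt(2)/(4*Abs(u)).
At (u, v) = (5/2, 4*pi/5): H = sqrt(2)/10.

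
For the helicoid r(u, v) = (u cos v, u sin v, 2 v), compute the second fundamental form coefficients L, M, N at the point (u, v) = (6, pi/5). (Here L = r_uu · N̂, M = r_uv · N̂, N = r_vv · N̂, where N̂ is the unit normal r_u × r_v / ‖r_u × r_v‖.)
L = 0;  M = -sqrt(10)/10;  N = 0

Compute the unit normal N̂(u, v) = (2*sin(v)/sqrt(u^2 + 4), -2*cos(v)/sqrt(u^2 + 4), u/sqrt(u^2 + 4)), and the second partials r_uu, r_uv, r_vv. Take dot products:
  L(u, v) = r_uu · N̂ = 0,
  M(u, v) = r_uv · N̂ = -2/sqrt(u^2 + 4),
  N(u, v) = r_vv · N̂ = 0.
Evaluating at (u, v) = (6, pi/5):
  L = 0, M = -sqrt(10)/10, N = 0.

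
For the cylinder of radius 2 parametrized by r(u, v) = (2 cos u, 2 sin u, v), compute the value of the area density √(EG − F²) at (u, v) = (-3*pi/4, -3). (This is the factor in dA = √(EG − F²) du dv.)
√(EG − F²)|_{(-3*pi/4, -3)} = 2

E = 4, F = 0, G = 1, so EG − F² = 4. Taking the positive square root: √(EG − F²) = 2. At (u, v) = (-3*pi/4, -3): 2.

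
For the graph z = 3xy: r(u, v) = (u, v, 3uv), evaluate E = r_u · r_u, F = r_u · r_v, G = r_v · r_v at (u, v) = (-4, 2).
E = 37;  F = -72;  G = 145

Partials: r_u = (1, 0, 3*v), r_v = (0, 1, 3*u). As functions of (u, v):
  E = r_u · r_u = 9*v^2 + 1,
  F = r_u · r_v = 9*u*v,
  G = r_v · r_v = 9*u^2 + 1.
Evaluating at (u, v) = (-4, 2): E = 37, F = -72, G = 145.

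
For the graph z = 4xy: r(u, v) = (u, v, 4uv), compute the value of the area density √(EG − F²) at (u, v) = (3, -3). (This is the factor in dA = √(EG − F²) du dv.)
√(EG − F²)|_{(3, -3)} = 17

E = 16*v^2 + 1, F = 16*u*v, G = 16*u^2 + 1, so EG − F² = 16*u^2 + 16*v^2 + 1. Taking the positive square root: √(EG − F²) = sqrt(16*u^2 + 16*v^2 + 1). At (u, v) = (3, -3): 17.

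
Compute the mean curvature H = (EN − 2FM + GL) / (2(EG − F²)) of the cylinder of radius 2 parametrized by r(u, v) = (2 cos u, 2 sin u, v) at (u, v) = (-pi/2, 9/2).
H = -1/4

With E = 4, F = 0, G = 1, L = -2, M = 0, N = 0, assemble
  H = (EN − 2FM + GL) / (2(EG − F²)) = -1/4.
At (u, v) = (-pi/2, 9/2): H = -1/4.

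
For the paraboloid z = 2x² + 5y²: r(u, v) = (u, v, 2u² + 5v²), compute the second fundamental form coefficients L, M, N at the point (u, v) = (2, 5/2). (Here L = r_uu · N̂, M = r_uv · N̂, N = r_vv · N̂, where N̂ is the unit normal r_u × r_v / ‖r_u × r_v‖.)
L = 2*sqrt(690)/345;  M = 0;  N = sqrt(690)/69

Compute the unit normal N̂(u, v) = (-4*u/sqrt(16*u^2 + 100*v^2 + 1), -10*v/sqrt(16*u^2 + 100*v^2 + 1), 1/sqrt(16*u^2 + 100*v^2 + 1)), and the second partials r_uu, r_uv, r_vv. Take dot products:
  L(u, v) = r_uu · N̂ = 4/sqrt(16*u^2 + 100*v^2 + 1),
  M(u, v) = r_uv · N̂ = 0,
  N(u, v) = r_vv · N̂ = 10/sqrt(16*u^2 + 100*v^2 + 1).
Evaluating at (u, v) = (2, 5/2):
  L = 2*sqrt(690)/345, M = 0, N = sqrt(690)/69.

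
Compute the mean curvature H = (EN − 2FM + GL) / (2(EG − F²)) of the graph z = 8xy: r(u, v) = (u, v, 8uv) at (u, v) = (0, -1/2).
H = 0

With E = 64*v^2 + 1, F = 64*u*v, G = 64*u^2 + 1, L = 0, M = 8/sqrt(64*u^2 + 64*v^2 + 1), N = 0, assemble
  H = (EN − 2FM + GL) / (2(EG − F²)) = -512*u*v/(64*u^2 + 64*v^2 + 1)^(3/2).
At (u, v) = (0, -1/2): H = 0.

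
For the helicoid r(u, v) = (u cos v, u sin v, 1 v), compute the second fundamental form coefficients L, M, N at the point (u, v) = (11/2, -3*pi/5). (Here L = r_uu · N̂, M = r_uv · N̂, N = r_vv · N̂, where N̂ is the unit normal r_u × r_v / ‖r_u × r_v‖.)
L = 0;  M = -2*sqrt(5)/25;  N = 0

Compute the unit normal N̂(u, v) = (sin(v)/sqrt(u^2 + 1), -cos(v)/sqrt(u^2 + 1), u/sqrt(u^2 + 1)), and the second partials r_uu, r_uv, r_vv. Take dot products:
  L(u, v) = r_uu · N̂ = 0,
  M(u, v) = r_uv · N̂ = -1/sqrt(u^2 + 1),
  N(u, v) = r_vv · N̂ = 0.
Evaluating at (u, v) = (11/2, -3*pi/5):
  L = 0, M = -2*sqrt(5)/25, N = 0.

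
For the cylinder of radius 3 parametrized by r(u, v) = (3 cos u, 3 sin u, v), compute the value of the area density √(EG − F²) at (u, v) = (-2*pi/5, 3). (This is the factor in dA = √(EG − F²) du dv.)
√(EG − F²)|_{(-2*pi/5, 3)} = 3

E = 9, F = 0, G = 1, so EG − F² = 9. Taking the positive square root: √(EG − F²) = 3. At (u, v) = (-2*pi/5, 3): 3.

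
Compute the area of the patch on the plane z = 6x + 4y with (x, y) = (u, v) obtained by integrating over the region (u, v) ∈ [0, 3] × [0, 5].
Area = 15*sqrt(53)

Area = ∫∫ √(EG − F²) du dv with √(EG − F²) = sqrt(53). Integrating over [0, 3] × [0, 5] gives 15*sqrt(53).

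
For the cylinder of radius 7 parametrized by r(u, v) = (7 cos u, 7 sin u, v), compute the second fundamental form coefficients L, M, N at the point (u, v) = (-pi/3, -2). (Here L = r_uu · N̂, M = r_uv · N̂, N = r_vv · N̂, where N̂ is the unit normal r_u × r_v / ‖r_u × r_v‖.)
L = -7;  M = 0;  N = 0

Compute the unit normal N̂(u, v) = (cos(u), sin(u), 0), and the second partials r_uu, r_uv, r_vv. Take dot products:
  L(u, v) = r_uu · N̂ = -7,
  M(u, v) = r_uv · N̂ = 0,
  N(u, v) = r_vv · N̂ = 0.
Evaluating at (u, v) = (-pi/3, -2):
  L = -7, M = 0, N = 0.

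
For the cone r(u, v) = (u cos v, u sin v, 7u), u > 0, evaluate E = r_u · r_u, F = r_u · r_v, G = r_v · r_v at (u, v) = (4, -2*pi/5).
E = 50;  F = 0;  G = 16

Partials: r_u = (cos(v), sin(v), 7), r_v = (-u*sin(v), u*cos(v), 0). As functions of (u, v):
  E = r_u · r_u = 50,
  F = r_u · r_v = 0,
  G = r_v · r_v = u^2.
Evaluating at (u, v) = (4, -2*pi/5): E = 50, F = 0, G = 16.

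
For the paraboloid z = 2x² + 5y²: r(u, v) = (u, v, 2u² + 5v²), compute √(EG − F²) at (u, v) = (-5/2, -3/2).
√(EG − F²)|_{(-5/2, -3/2)} = sqrt(326)

E = 16*u^2 + 1, F = 40*u*v, G = 100*v^2 + 1; EG − F² = 16*u^2 + 100*v^2 + 1; √(EG − F²) = sqrt(16*u^2 + 100*v^2 + 1). At the given point: sqrt(326).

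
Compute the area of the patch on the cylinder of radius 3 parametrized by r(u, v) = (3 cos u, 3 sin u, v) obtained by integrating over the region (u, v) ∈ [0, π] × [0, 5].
Area = 15*pi

Area = ∫∫ √(EG − F²) du dv with √(EG − F²) = 3. Integrating over [0, π] × [0, 5] gives 15*pi.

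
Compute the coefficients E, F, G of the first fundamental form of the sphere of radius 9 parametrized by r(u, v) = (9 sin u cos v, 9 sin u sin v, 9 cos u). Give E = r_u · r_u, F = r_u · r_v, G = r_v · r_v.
E = 81;  F = 0;  G = 81*sin(u)^2

Compute partials: r_u = (9*cos(u)*cos(v), 9*sin(v)*cos(u), -9*sin(u)), r_v = (-9*sin(u)*sin(v), 9*sin(u)*cos(v), 0). Then
  E = r_u · r_u = 81,
  F = r_u · r_v = 0,
  G = r_v · r_v = 81*sin(u)^2.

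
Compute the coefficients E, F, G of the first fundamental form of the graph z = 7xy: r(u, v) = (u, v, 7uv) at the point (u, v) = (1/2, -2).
E = 197;  F = -49;  G = 53/4

Partials: r_u = (1, 0, 7*v), r_v = (0, 1, 7*u). As functions of (u, v):
  E = r_u · r_u = 49*v^2 + 1,
  F = r_u · r_v = 49*u*v,
  G = r_v · r_v = 49*u^2 + 1.
Evaluating at (u, v) = (1/2, -2): E = 197, F = -49, G = 53/4.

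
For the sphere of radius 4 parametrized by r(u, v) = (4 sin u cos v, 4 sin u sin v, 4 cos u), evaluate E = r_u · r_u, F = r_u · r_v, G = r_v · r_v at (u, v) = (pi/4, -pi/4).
E = 16;  F = 0;  G = 8

Partials: r_u = (4*cos(u)*cos(v), 4*sin(v)*cos(u), -4*sin(u)), r_v = (-4*sin(u)*sin(v), 4*sin(u)*cos(v), 0). As functions of (u, v):
  E = r_u · r_u = 16,
  F = r_u · r_v = 0,
  G = r_v · r_v = 16*sin(u)^2.
Evaluating at (u, v) = (pi/4, -pi/4): E = 16, F = 0, G = 8.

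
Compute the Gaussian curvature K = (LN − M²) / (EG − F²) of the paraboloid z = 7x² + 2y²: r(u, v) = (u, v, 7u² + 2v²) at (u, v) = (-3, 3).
K = 56/3644281

Coefficients of the first fundamental form: E = 196*u^2 + 1, F = 56*u*v, G = 16*v^2 + 1.
Coefficients of the second fundamental form: L = 14/sqrt(196*u^2 + 16*v^2 + 1), M = 0, N = 4/sqrt(196*u^2 + 16*v^2 + 1).
Assemble K = (LN − M²)/(EG − F²) = 56/(38416*u^4 + 6272*u^2*v^2 + 392*u^2 + 256*v^4 + 32*v^2 + 1). At (u, v) = (-3, 3): K = 56/3644281.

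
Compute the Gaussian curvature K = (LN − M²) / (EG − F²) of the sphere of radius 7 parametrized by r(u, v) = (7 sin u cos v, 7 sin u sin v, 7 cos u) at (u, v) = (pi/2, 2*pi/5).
K = 1/49

Coefficients of the first fundamental form: E = 49, F = 0, G = 49*sin(u)^2.
Coefficients of the second fundamental form: L = -7*sin(u)/Abs(sin(u)), M = 0, N = -7*sin(u)^3/Abs(sin(u)).
Assemble K = (LN − M²)/(EG − F²) = 1/49. At (u, v) = (pi/2, 2*pi/5): K = 1/49.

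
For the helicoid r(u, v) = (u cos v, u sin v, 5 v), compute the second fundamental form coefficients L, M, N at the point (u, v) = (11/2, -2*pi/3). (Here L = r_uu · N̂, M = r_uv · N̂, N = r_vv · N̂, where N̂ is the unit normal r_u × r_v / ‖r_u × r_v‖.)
L = 0;  M = -10*sqrt(221)/221;  N = 0

Compute the unit normal N̂(u, v) = (5*sin(v)/sqrt(u^2 + 25), -5*cos(v)/sqrt(u^2 + 25), u/sqrt(u^2 + 25)), and the second partials r_uu, r_uv, r_vv. Take dot products:
  L(u, v) = r_uu · N̂ = 0,
  M(u, v) = r_uv · N̂ = -5/sqrt(u^2 + 25),
  N(u, v) = r_vv · N̂ = 0.
Evaluating at (u, v) = (11/2, -2*pi/3):
  L = 0, M = -10*sqrt(221)/221, N = 0.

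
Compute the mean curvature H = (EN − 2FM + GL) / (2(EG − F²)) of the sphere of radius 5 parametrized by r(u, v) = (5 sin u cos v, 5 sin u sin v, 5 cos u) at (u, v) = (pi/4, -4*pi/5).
H = -1/5

With E = 25, F = 0, G = 25*sin(u)^2, L = -5*sin(u)/Abs(sin(u)), M = 0, N = -5*sin(u)^3/Abs(sin(u)), assemble
  H = (EN − 2FM + GL) / (2(EG − F²)) = -sin(u)/(5*Abs(sin(u))).
At (u, v) = (pi/4, -4*pi/5): H = -1/5.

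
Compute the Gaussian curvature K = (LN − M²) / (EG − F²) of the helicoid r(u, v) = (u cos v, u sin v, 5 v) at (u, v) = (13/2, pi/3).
K = -400/72361

Coefficients of the first fundamental form: E = 1, F = 0, G = u^2 + 25.
Coefficients of the second fundamental form: L = 0, M = -5/sqrt(u^2 + 25), N = 0.
Assemble K = (LN − M²)/(EG − F²) = -25/(u^2 + 25)^2. At (u, v) = (13/2, pi/3): K = -400/72361.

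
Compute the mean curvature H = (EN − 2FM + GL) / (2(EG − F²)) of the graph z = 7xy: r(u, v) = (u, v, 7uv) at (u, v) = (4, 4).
H = -5488*sqrt(1569)/2461761

With E = 49*v^2 + 1, F = 49*u*v, G = 49*u^2 + 1, L = 0, M = 7/sqrt(49*u^2 + 49*v^2 + 1), N = 0, assemble
  H = (EN − 2FM + GL) / (2(EG − F²)) = -343*u*v/(49*u^2 + 49*v^2 + 1)^(3/2).
At (u, v) = (4, 4): H = -5488*sqrt(1569)/2461761.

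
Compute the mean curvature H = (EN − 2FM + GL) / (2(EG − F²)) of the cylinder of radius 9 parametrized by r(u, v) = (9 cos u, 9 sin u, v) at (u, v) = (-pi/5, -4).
H = -1/18

With E = 81, F = 0, G = 1, L = -9, M = 0, N = 0, assemble
  H = (EN − 2FM + GL) / (2(EG − F²)) = -1/18.
At (u, v) = (-pi/5, -4): H = -1/18.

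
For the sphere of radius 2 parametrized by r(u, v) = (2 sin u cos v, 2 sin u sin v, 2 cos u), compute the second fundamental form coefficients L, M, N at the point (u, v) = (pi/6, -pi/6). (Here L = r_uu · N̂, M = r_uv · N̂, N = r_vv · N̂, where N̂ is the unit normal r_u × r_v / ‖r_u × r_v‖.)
L = -2;  M = 0;  N = -1/2

Compute the unit normal N̂(u, v) = (sin(u)^2*cos(v)/Abs(sin(u)), sin(u)^2*sin(v)/Abs(sin(u)), sin(2*u)/(2*Abs(sin(u)))), and the second partials r_uu, r_uv, r_vv. Take dot products:
  L(u, v) = r_uu · N̂ = -2*sin(u)/Abs(sin(u)),
  M(u, v) = r_uv · N̂ = 0,
  N(u, v) = r_vv · N̂ = -2*sin(u)^3/Abs(sin(u)).
Evaluating at (u, v) = (pi/6, -pi/6):
  L = -2, M = 0, N = -1/2.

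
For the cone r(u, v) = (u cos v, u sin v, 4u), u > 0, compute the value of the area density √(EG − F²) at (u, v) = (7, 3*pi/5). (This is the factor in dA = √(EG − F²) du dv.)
√(EG − F²)|_{(7, 3*pi/5)} = 7*sqrt(17)

E = 17, F = 0, G = u^2, so EG − F² = 17*u^2. Taking the positive square root: √(EG − F²) = sqrt(17)*Abs(u). At (u, v) = (7, 3*pi/5): 7*sqrt(17).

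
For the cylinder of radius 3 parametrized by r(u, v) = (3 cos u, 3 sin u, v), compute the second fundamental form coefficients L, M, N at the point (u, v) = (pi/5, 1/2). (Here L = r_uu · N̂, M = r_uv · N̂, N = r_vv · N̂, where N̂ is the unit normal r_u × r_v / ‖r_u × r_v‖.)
L = -3;  M = 0;  N = 0

Compute the unit normal N̂(u, v) = (cos(u), sin(u), 0), and the second partials r_uu, r_uv, r_vv. Take dot products:
  L(u, v) = r_uu · N̂ = -3,
  M(u, v) = r_uv · N̂ = 0,
  N(u, v) = r_vv · N̂ = 0.
Evaluating at (u, v) = (pi/5, 1/2):
  L = -3, M = 0, N = 0.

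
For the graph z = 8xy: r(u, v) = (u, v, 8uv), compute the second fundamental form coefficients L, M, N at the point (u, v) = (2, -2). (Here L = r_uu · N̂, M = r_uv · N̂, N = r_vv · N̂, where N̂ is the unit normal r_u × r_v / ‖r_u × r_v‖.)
L = 0;  M = 8*sqrt(57)/171;  N = 0

Compute the unit normal N̂(u, v) = (-8*v/sqrt(64*u^2 + 64*v^2 + 1), -8*u/sqrt(64*u^2 + 64*v^2 + 1), 1/sqrt(64*u^2 + 64*v^2 + 1)), and the second partials r_uu, r_uv, r_vv. Take dot products:
  L(u, v) = r_uu · N̂ = 0,
  M(u, v) = r_uv · N̂ = 8/sqrt(64*u^2 + 64*v^2 + 1),
  N(u, v) = r_vv · N̂ = 0.
Evaluating at (u, v) = (2, -2):
  L = 0, M = 8*sqrt(57)/171, N = 0.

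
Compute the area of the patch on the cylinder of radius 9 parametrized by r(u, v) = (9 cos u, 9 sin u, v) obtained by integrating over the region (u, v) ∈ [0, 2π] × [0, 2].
Area = 36*pi

Area = ∫∫ √(EG − F²) du dv with √(EG − F²) = 9. Integrating over [0, 2π] × [0, 2] gives 36*pi.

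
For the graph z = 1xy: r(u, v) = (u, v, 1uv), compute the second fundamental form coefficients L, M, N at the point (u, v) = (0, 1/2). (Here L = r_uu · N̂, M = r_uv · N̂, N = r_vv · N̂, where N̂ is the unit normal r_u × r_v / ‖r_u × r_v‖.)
L = 0;  M = 2*sqrt(5)/5;  N = 0

Compute the unit normal N̂(u, v) = (-v/sqrt(u^2 + v^2 + 1), -u/sqrt(u^2 + v^2 + 1), 1/sqrt(u^2 + v^2 + 1)), and the second partials r_uu, r_uv, r_vv. Take dot products:
  L(u, v) = r_uu · N̂ = 0,
  M(u, v) = r_uv · N̂ = 1/sqrt(u^2 + v^2 + 1),
  N(u, v) = r_vv · N̂ = 0.
Evaluating at (u, v) = (0, 1/2):
  L = 0, M = 2*sqrt(5)/5, N = 0.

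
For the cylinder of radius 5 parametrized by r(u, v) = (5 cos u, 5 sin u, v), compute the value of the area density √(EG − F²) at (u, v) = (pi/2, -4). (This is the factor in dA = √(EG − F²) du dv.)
√(EG − F²)|_{(pi/2, -4)} = 5

E = 25, F = 0, G = 1, so EG − F² = 25. Taking the positive square root: √(EG − F²) = 5. At (u, v) = (pi/2, -4): 5.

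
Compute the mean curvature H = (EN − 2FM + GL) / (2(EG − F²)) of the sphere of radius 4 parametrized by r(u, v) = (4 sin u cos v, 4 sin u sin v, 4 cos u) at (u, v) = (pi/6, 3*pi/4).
H = -1/4

With E = 16, F = 0, G = 16*sin(u)^2, L = -4*sin(u)/Abs(sin(u)), M = 0, N = -4*sin(u)^3/Abs(sin(u)), assemble
  H = (EN − 2FM + GL) / (2(EG − F²)) = -sin(u)/(4*Abs(sin(u))).
At (u, v) = (pi/6, 3*pi/4): H = -1/4.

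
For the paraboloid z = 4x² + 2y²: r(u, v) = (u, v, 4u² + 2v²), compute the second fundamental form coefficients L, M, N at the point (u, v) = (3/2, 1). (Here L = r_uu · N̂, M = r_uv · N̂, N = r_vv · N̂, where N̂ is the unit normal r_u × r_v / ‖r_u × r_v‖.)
L = 8*sqrt(161)/161;  M = 0;  N = 4*sqrt(161)/161

Compute the unit normal N̂(u, v) = (-8*u/sqrt(64*u^2 + 16*v^2 + 1), -4*v/sqrt(64*u^2 + 16*v^2 + 1), 1/sqrt(64*u^2 + 16*v^2 + 1)), and the second partials r_uu, r_uv, r_vv. Take dot products:
  L(u, v) = r_uu · N̂ = 8/sqrt(64*u^2 + 16*v^2 + 1),
  M(u, v) = r_uv · N̂ = 0,
  N(u, v) = r_vv · N̂ = 4/sqrt(64*u^2 + 16*v^2 + 1).
Evaluating at (u, v) = (3/2, 1):
  L = 8*sqrt(161)/161, M = 0, N = 4*sqrt(161)/161.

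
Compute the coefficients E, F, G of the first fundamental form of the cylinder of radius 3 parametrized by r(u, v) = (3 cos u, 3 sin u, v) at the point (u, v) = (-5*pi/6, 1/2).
E = 9;  F = 0;  G = 1

Partials: r_u = (-3*sin(u), 3*cos(u), 0), r_v = (0, 0, 1). As functions of (u, v):
  E = r_u · r_u = 9,
  F = r_u · r_v = 0,
  G = r_v · r_v = 1.
Evaluating at (u, v) = (-5*pi/6, 1/2): E = 9, F = 0, G = 1.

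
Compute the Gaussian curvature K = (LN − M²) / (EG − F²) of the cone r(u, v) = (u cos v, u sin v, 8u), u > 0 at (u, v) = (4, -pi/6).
K = 0

Coefficients of the first fundamental form: E = 65, F = 0, G = u^2.
Coefficients of the second fundamental form: L = 0, M = 0, N = 8*sqrt(65)*u^2/(65*Abs(u)).
Assemble K = (LN − M²)/(EG − F²) = 0. At (u, v) = (4, -pi/6): K = 0.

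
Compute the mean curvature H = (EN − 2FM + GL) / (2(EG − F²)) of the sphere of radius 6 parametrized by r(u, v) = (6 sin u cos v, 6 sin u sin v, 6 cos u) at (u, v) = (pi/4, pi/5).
H = -1/6

With E = 36, F = 0, G = 36*sin(u)^2, L = -6*sin(u)/Abs(sin(u)), M = 0, N = -6*sin(u)^3/Abs(sin(u)), assemble
  H = (EN − 2FM + GL) / (2(EG − F²)) = -sin(u)/(6*Abs(sin(u))).
At (u, v) = (pi/4, pi/5): H = -1/6.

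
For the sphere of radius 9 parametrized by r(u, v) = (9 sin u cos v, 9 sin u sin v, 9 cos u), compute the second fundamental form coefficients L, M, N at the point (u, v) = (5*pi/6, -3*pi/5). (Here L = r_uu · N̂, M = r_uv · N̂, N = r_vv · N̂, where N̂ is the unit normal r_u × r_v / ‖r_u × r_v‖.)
L = -9;  M = 0;  N = -9/4

Compute the unit normal N̂(u, v) = (sin(u)^2*cos(v)/Abs(sin(u)), sin(u)^2*sin(v)/Abs(sin(u)), sin(2*u)/(2*Abs(sin(u)))), and the second partials r_uu, r_uv, r_vv. Take dot products:
  L(u, v) = r_uu · N̂ = -9*sin(u)/Abs(sin(u)),
  M(u, v) = r_uv · N̂ = 0,
  N(u, v) = r_vv · N̂ = -9*sin(u)^3/Abs(sin(u)).
Evaluating at (u, v) = (5*pi/6, -3*pi/5):
  L = -9, M = 0, N = -9/4.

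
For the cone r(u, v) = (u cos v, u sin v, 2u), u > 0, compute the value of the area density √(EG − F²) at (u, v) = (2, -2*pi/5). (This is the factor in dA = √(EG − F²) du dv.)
√(EG − F²)|_{(2, -2*pi/5)} = 2*sqrt(5)

E = 5, F = 0, G = u^2, so EG − F² = 5*u^2. Taking the positive square root: √(EG − F²) = sqrt(5)*Abs(u). At (u, v) = (2, -2*pi/5): 2*sqrt(5).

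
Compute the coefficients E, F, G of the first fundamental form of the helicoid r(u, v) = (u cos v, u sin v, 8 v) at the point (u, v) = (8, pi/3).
E = 1;  F = 0;  G = 128

Partials: r_u = (cos(v), sin(v), 0), r_v = (-u*sin(v), u*cos(v), 8). As functions of (u, v):
  E = r_u · r_u = 1,
  F = r_u · r_v = 0,
  G = r_v · r_v = u^2 + 64.
Evaluating at (u, v) = (8, pi/3): E = 1, F = 0, G = 128.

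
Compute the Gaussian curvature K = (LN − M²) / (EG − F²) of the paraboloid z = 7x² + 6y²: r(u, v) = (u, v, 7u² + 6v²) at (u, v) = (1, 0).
K = 168/38809

Coefficients of the first fundamental form: E = 196*u^2 + 1, F = 168*u*v, G = 144*v^2 + 1.
Coefficients of the second fundamental form: L = 14/sqrt(196*u^2 + 144*v^2 + 1), M = 0, N = 12/sqrt(196*u^2 + 144*v^2 + 1).
Assemble K = (LN − M²)/(EG − F²) = 168/(38416*u^4 + 56448*u^2*v^2 + 392*u^2 + 20736*v^4 + 288*v^2 + 1). At (u, v) = (1, 0): K = 168/38809.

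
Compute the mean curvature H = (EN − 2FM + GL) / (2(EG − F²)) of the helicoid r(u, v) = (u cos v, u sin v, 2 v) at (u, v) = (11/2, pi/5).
H = 0

With E = 1, F = 0, G = u^2 + 4, L = 0, M = -2/sqrt(u^2 + 4), N = 0, assemble
  H = (EN − 2FM + GL) / (2(EG − F²)) = 0.
At (u, v) = (11/2, pi/5): H = 0.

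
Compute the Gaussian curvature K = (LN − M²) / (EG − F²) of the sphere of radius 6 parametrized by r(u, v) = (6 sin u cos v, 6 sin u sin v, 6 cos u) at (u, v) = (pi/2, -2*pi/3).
K = 1/36

Coefficients of the first fundamental form: E = 36, F = 0, G = 36*sin(u)^2.
Coefficients of the second fundamental form: L = -6*sin(u)/Abs(sin(u)), M = 0, N = -6*sin(u)^3/Abs(sin(u)).
Assemble K = (LN − M²)/(EG − F²) = 1/36. At (u, v) = (pi/2, -2*pi/3): K = 1/36.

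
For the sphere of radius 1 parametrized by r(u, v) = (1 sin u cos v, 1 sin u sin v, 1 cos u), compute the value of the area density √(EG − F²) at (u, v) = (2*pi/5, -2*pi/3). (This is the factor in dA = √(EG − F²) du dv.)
√(EG − F²)|_{(2*pi/5, -2*pi/3)} = sqrt(2*sqrt(5) + 10)/4

E = 1, F = 0, G = sin(u)^2, so EG − F² = sin(u)^2. Taking the positive square root: √(EG − F²) = Abs(sin(u)). At (u, v) = (2*pi/5, -2*pi/3): sqrt(2*sqrt(5) + 10)/4.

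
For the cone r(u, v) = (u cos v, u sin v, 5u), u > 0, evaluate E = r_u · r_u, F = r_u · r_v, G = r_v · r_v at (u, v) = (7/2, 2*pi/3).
E = 26;  F = 0;  G = 49/4

Partials: r_u = (cos(v), sin(v), 5), r_v = (-u*sin(v), u*cos(v), 0). As functions of (u, v):
  E = r_u · r_u = 26,
  F = r_u · r_v = 0,
  G = r_v · r_v = u^2.
Evaluating at (u, v) = (7/2, 2*pi/3): E = 26, F = 0, G = 49/4.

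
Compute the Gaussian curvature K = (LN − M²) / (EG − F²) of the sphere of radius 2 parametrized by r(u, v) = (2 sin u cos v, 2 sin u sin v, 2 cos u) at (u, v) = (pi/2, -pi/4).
K = 1/4

Coefficients of the first fundamental form: E = 4, F = 0, G = 4*sin(u)^2.
Coefficients of the second fundamental form: L = -2*sin(u)/Abs(sin(u)), M = 0, N = -2*sin(u)^3/Abs(sin(u)).
Assemble K = (LN − M²)/(EG − F²) = 1/4. At (u, v) = (pi/2, -pi/4): K = 1/4.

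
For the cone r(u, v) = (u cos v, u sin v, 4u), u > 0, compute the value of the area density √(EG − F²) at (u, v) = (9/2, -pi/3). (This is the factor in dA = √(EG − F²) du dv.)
√(EG − F²)|_{(9/2, -pi/3)} = 9*sqrt(17)/2

E = 17, F = 0, G = u^2, so EG − F² = 17*u^2. Taking the positive square root: √(EG − F²) = sqrt(17)*Abs(u). At (u, v) = (9/2, -pi/3): 9*sqrt(17)/2.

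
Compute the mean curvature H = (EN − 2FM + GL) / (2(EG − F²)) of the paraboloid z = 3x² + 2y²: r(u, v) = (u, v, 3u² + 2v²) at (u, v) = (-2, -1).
H = 341*sqrt(161)/25921

With E = 36*u^2 + 1, F = 24*u*v, G = 16*v^2 + 1, L = 6/sqrt(36*u^2 + 16*v^2 + 1), M = 0, N = 4/sqrt(36*u^2 + 16*v^2 + 1), assemble
  H = (EN − 2FM + GL) / (2(EG − F²)) = (72*u^2 + 48*v^2 + 5)/(36*u^2 + 16*v^2 + 1)^(3/2).
At (u, v) = (-2, -1): H = 341*sqrt(161)/25921.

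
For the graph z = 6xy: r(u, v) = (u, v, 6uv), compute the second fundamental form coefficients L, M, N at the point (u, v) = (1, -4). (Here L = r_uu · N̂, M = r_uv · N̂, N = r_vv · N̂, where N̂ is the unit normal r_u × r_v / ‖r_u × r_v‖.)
L = 0;  M = 6*sqrt(613)/613;  N = 0

Compute the unit normal N̂(u, v) = (-6*v/sqrt(36*u^2 + 36*v^2 + 1), -6*u/sqrt(36*u^2 + 36*v^2 + 1), 1/sqrt(36*u^2 + 36*v^2 + 1)), and the second partials r_uu, r_uv, r_vv. Take dot products:
  L(u, v) = r_uu · N̂ = 0,
  M(u, v) = r_uv · N̂ = 6/sqrt(36*u^2 + 36*v^2 + 1),
  N(u, v) = r_vv · N̂ = 0.
Evaluating at (u, v) = (1, -4):
  L = 0, M = 6*sqrt(613)/613, N = 0.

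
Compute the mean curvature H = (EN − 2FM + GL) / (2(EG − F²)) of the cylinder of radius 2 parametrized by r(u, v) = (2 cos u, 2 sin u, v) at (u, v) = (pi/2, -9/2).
H = -1/4

With E = 4, F = 0, G = 1, L = -2, M = 0, N = 0, assemble
  H = (EN − 2FM + GL) / (2(EG − F²)) = -1/4.
At (u, v) = (pi/2, -9/2): H = -1/4.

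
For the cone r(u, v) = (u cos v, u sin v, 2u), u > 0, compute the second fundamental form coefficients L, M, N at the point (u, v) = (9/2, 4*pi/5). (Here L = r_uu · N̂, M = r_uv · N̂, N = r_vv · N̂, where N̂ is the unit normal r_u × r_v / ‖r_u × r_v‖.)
L = 0;  M = 0;  N = 9*sqrt(5)/5

Compute the unit normal N̂(u, v) = (-2*sqrt(5)*u*cos(v)/(5*Abs(u)), -2*sqrt(5)*u*sin(v)/(5*Abs(u)), sqrt(5)*u/(5*Abs(u))), and the second partials r_uu, r_uv, r_vv. Take dot products:
  L(u, v) = r_uu · N̂ = 0,
  M(u, v) = r_uv · N̂ = 0,
  N(u, v) = r_vv · N̂ = 2*sqrt(5)*u^2/(5*Abs(u)).
Evaluating at (u, v) = (9/2, 4*pi/5):
  L = 0, M = 0, N = 9*sqrt(5)/5.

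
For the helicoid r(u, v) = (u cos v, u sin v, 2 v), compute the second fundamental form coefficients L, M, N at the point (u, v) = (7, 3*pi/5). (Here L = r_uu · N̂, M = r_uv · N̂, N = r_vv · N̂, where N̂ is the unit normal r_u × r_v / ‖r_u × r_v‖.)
L = 0;  M = -2*sqrt(53)/53;  N = 0

Compute the unit normal N̂(u, v) = (2*sin(v)/sqrt(u^2 + 4), -2*cos(v)/sqrt(u^2 + 4), u/sqrt(u^2 + 4)), and the second partials r_uu, r_uv, r_vv. Take dot products:
  L(u, v) = r_uu · N̂ = 0,
  M(u, v) = r_uv · N̂ = -2/sqrt(u^2 + 4),
  N(u, v) = r_vv · N̂ = 0.
Evaluating at (u, v) = (7, 3*pi/5):
  L = 0, M = -2*sqrt(53)/53, N = 0.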